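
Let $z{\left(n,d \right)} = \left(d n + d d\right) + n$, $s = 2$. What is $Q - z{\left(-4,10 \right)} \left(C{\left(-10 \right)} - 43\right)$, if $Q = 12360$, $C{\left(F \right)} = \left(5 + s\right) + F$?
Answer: $14936$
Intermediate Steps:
$z{\left(n,d \right)} = n + d^{2} + d n$ ($z{\left(n,d \right)} = \left(d n + d^{2}\right) + n = \left(d^{2} + d n\right) + n = n + d^{2} + d n$)
$C{\left(F \right)} = 7 + F$ ($C{\left(F \right)} = \left(5 + 2\right) + F = 7 + F$)
$Q - z{\left(-4,10 \right)} \left(C{\left(-10 \right)} - 43\right) = 12360 - \left(-4 + 10^{2} + 10 \left(-4\right)\right) \left(\left(7 - 10\right) - 43\right) = 12360 - \left(-4 + 100 - 40\right) \left(-3 - 43\right) = 12360 - 56 \left(-46\right) = 12360 - -2576 = 12360 + 2576 = 14936$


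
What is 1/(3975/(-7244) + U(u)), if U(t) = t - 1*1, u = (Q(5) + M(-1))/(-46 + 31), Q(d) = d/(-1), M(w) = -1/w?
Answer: -108660/139309 ≈ -0.77999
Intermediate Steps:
Q(d) = -d (Q(d) = d*(-1) = -d)
u = 4/15 (u = (-1*5 - 1/(-1))/(-46 + 31) = (-5 - 1*(-1))/(-15) = (-5 + 1)*(-1/15) = -4*(-1/15) = 4/15 ≈ 0.26667)
U(t) = -1 + t (U(t) = t - 1 = -1 + t)
1/(3975/(-7244) + U(u)) = 1/(3975/(-7244) + (-1 + 4/15)) = 1/(3975*(-1/7244) - 11/15) = 1/(-3975/7244 - 11/15) = 1/(-139309/108660) = -108660/139309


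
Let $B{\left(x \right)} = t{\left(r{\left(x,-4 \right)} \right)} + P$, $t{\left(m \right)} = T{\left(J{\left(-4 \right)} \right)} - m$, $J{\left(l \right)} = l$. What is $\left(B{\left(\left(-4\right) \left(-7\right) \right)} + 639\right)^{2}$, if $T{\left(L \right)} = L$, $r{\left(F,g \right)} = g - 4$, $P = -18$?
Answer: $390625$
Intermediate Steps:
$r{\left(F,g \right)} = -4 + g$
$t{\left(m \right)} = -4 - m$
$B{\left(x \right)} = -14$ ($B{\left(x \right)} = \left(-4 - \left(-4 - 4\right)\right) - 18 = \left(-4 - -8\right) - 18 = \left(-4 + 8\right) - 18 = 4 - 18 = -14$)
$\left(B{\left(\left(-4\right) \left(-7\right) \right)} + 639\right)^{2} = \left(-14 + 639\right)^{2} = 625^{2} = 390625$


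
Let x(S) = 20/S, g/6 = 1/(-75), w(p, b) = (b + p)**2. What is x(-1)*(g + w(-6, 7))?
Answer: -92/5 ≈ -18.400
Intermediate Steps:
g = -2/25 (g = 6/(-75) = 6*(-1/75) = -2/25 ≈ -0.080000)
x(-1)*(g + w(-6, 7)) = (20/(-1))*(-2/25 + (7 - 6)**2) = (20*(-1))*(-2/25 + 1**2) = -20*(-2/25 + 1) = -20*23/25 = -92/5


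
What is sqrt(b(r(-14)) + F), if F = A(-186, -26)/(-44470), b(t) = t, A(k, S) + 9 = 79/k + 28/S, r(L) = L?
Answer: I*sqrt(40467611367354405)/53764230 ≈ 3.7416*I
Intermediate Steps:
A(k, S) = -9 + 28/S + 79/k (A(k, S) = -9 + (79/k + 28/S) = -9 + (28/S + 79/k) = -9 + 28/S + 79/k)
F = 25393/107528460 (F = (-9 + 28/(-26) + 79/(-186))/(-44470) = (-9 + 28*(-1/26) + 79*(-1/186))*(-1/44470) = (-9 - 14/13 - 79/186)*(-1/44470) = -25393/2418*(-1/44470) = 25393/107528460 ≈ 0.00023615)
sqrt(b(r(-14)) + F) = sqrt(-14 + 25393/107528460) = sqrt(-1505373047/107528460) = I*sqrt(40467611367354405)/53764230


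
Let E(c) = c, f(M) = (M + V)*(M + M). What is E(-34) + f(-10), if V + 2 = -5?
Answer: 306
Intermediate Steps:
V = -7 (V = -2 - 5 = -7)
f(M) = 2*M*(-7 + M) (f(M) = (M - 7)*(M + M) = (-7 + M)*(2*M) = 2*M*(-7 + M))
E(-34) + f(-10) = -34 + 2*(-10)*(-7 - 10) = -34 + 2*(-10)*(-17) = -34 + 340 = 306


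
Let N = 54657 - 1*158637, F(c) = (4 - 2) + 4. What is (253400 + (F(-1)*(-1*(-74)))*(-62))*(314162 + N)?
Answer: 47474228704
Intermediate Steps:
F(c) = 6 (F(c) = 2 + 4 = 6)
N = -103980 (N = 54657 - 158637 = -103980)
(253400 + (F(-1)*(-1*(-74)))*(-62))*(314162 + N) = (253400 + (6*(-1*(-74)))*(-62))*(314162 - 103980) = (253400 + (6*74)*(-62))*210182 = (253400 + 444*(-62))*210182 = (253400 - 27528)*210182 = 225872*210182 = 47474228704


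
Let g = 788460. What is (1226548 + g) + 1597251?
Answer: 3612259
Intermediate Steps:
(1226548 + g) + 1597251 = (1226548 + 788460) + 1597251 = 2015008 + 1597251 = 3612259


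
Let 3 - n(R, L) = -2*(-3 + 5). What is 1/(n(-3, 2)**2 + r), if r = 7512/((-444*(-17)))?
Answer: 629/31447 ≈ 0.020002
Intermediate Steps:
n(R, L) = 7 (n(R, L) = 3 - (-2)*(-3 + 5) = 3 - (-2)*2 = 3 - 1*(-4) = 3 + 4 = 7)
r = 626/629 (r = 7512/7548 = 7512*(1/7548) = 626/629 ≈ 0.99523)
1/(n(-3, 2)**2 + r) = 1/(7**2 + 626/629) = 1/(49 + 626/629) = 1/(31447/629) = 629/31447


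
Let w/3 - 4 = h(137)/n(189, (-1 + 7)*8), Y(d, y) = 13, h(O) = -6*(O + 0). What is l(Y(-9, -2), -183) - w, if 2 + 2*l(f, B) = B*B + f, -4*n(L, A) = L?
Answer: 350402/21 ≈ 16686.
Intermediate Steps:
h(O) = -6*O
n(L, A) = -L/4
l(f, B) = -1 + f/2 + B²/2 (l(f, B) = -1 + (B*B + f)/2 = -1 + (B² + f)/2 = -1 + (f + B²)/2 = -1 + (f/2 + B²/2) = -1 + f/2 + B²/2)
w = 1348/21 (w = 12 + 3*((-6*137)/((-¼*189))) = 12 + 3*(-822/(-189/4)) = 12 + 3*(-822*(-4/189)) = 12 + 3*(1096/63) = 12 + 1096/21 = 1348/21 ≈ 64.190)
l(Y(-9, -2), -183) - w = (-1 + (½)*13 + (½)*(-183)²) - 1*1348/21 = (-1 + 13/2 + (½)*33489) - 1348/21 = (-1 + 13/2 + 33489/2) - 1348/21 = 16750 - 1348/21 = 350402/21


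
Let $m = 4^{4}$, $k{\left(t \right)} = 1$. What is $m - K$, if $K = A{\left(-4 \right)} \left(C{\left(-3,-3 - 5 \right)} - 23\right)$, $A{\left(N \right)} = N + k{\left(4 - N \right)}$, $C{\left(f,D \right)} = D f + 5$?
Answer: $274$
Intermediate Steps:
$C{\left(f,D \right)} = 5 + D f$
$m = 256$
$A{\left(N \right)} = 1 + N$ ($A{\left(N \right)} = N + 1 = 1 + N$)
$K = -18$ ($K = \left(1 - 4\right) \left(\left(5 + \left(-3 - 5\right) \left(-3\right)\right) - 23\right) = - 3 \left(\left(5 - -24\right) - 23\right) = - 3 \left(\left(5 + 24\right) - 23\right) = - 3 \left(29 - 23\right) = \left(-3\right) 6 = -18$)
$m - K = 256 - -18 = 256 + 18 = 274$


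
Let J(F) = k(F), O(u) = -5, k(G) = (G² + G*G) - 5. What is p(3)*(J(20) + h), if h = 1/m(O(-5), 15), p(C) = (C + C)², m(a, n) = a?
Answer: 143064/5 ≈ 28613.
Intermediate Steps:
k(G) = -5 + 2*G² (k(G) = (G² + G²) - 5 = 2*G² - 5 = -5 + 2*G²)
J(F) = -5 + 2*F²
p(C) = 4*C² (p(C) = (2*C)² = 4*C²)
h = -⅕ (h = 1/(-5) = -⅕ ≈ -0.20000)
p(3)*(J(20) + h) = (4*3²)*((-5 + 2*20²) - ⅕) = (4*9)*((-5 + 2*400) - ⅕) = 36*((-5 + 800) - ⅕) = 36*(795 - ⅕) = 36*(3974/5) = 143064/5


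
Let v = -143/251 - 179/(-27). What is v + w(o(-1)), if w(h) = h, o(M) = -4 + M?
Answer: 7183/6777 ≈ 1.0599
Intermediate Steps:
v = 41068/6777 (v = -143*1/251 - 179*(-1/27) = -143/251 + 179/27 = 41068/6777 ≈ 6.0599)
v + w(o(-1)) = 41068/6777 + (-4 - 1) = 41068/6777 - 5 = 7183/6777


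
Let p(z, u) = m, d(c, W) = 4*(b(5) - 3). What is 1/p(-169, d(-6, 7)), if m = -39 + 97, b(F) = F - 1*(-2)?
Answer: 1/58 ≈ 0.017241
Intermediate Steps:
b(F) = 2 + F (b(F) = F + 2 = 2 + F)
m = 58
d(c, W) = 16 (d(c, W) = 4*((2 + 5) - 3) = 4*(7 - 3) = 4*4 = 16)
p(z, u) = 58
1/p(-169, d(-6, 7)) = 1/58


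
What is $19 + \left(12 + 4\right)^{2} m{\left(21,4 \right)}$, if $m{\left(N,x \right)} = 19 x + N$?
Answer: $24851$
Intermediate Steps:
$m{\left(N,x \right)} = N + 19 x$
$19 + \left(12 + 4\right)^{2} m{\left(21,4 \right)} = 19 + \left(12 + 4\right)^{2} \left(21 + 19 \cdot 4\right) = 19 + 16^{2} \left(21 + 76\right) = 19 + 256 \cdot 97 = 19 + 24832 = 24851$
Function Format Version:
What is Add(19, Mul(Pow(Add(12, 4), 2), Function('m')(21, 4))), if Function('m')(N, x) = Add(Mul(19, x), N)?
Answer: 24851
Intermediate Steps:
Function('m')(N, x) = Add(N, Mul(19, x))
Add(19, Mul(Pow(Add(12, 4), 2), Function('m')(21, 4))) = Add(19, Mul(Pow(Add(12, 4), 2), Add(21, Mul(19, 4)))) = Add(19, Mul(Pow(16, 2), Add(21, 76))) = Add(19, Mul(256, 97)) = Add(19, 24832) = 24851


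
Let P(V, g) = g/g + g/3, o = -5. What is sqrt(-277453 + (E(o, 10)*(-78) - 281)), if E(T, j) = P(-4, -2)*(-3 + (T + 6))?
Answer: I*sqrt(277682) ≈ 526.96*I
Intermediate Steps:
P(V, g) = 1 + g/3 (P(V, g) = 1 + g*(1/3) = 1 + g/3)
E(T, j) = 1 + T/3 (E(T, j) = (1 + (1/3)*(-2))*(-3 + (T + 6)) = (1 - 2/3)*(-3 + (6 + T)) = (3 + T)/3 = 1 + T/3)
sqrt(-277453 + (E(o, 10)*(-78) - 281)) = sqrt(-277453 + ((1 + (1/3)*(-5))*(-78) - 281)) = sqrt(-277453 + ((1 - 5/3)*(-78) - 281)) = sqrt(-277453 + (-2/3*(-78) - 281)) = sqrt(-277453 + (52 - 281)) = sqrt(-277453 - 229) = sqrt(-277682) = I*sqrt(277682)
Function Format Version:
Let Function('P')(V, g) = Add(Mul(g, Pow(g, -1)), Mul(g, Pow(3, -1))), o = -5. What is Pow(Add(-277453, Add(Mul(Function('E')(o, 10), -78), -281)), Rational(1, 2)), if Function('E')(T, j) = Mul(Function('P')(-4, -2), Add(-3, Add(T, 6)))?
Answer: Mul(I, Pow(277682, Rational(1, 2))) ≈ Mul(526.96, I)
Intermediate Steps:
Function('P')(V, g) = Add(1, Mul(Rational(1, 3), g)) (Function('P')(V, g) = Add(1, Mul(g, Rational(1, 3))) = Add(1, Mul(Rational(1, 3), g)))
Function('E')(T, j) = Add(1, Mul(Rational(1, 3), T)) (Function('E')(T, j) = Mul(Add(1, Mul(Rational(1, 3), -2)), Add(-3, Add(T, 6))) = Mul(Add(1, Rational(-2, 3)), Add(-3, Add(6, T))) = Mul(Rational(1, 3), Add(3, T)) = Add(1, Mul(Rational(1, 3), T)))
Pow(Add(-277453, Add(Mul(Function('E')(o, 10), -78), -281)), Rational(1, 2)) = Pow(Add(-277453, Add(Mul(Add(1, Mul(Rational(1, 3), -5)), -78), -281)), Rational(1, 2)) = Pow(Add(-277453, Add(Mul(Add(1, Rational(-5, 3)), -78), -281)), Rational(1, 2)) = Pow(Add(-277453, Add(Mul(Rational(-2, 3), -78), -281)), Rational(1, 2)) = Pow(Add(-277453, Add(52, -281)), Rational(1, 2)) = Pow(Add(-277453, -229), Rational(1, 2)) = Pow(-277682, Rational(1, 2)) = Mul(I, Pow(277682, Rational(1, 2)))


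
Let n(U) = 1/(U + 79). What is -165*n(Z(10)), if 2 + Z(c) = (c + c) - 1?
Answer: -55/32 ≈ -1.7188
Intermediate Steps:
Z(c) = -3 + 2*c (Z(c) = -2 + ((c + c) - 1) = -2 + (2*c - 1) = -2 + (-1 + 2*c) = -3 + 2*c)
n(U) = 1/(79 + U)
-165*n(Z(10)) = -165/(79 + (-3 + 2*10)) = -165/(79 + (-3 + 20)) = -165/(79 + 17) = -165/96 = -165*1/96 = -55/32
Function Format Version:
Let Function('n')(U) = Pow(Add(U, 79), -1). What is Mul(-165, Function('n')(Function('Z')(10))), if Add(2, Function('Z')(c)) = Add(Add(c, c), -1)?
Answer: Rational(-55, 32) ≈ -1.7188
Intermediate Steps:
Function('Z')(c) = Add(-3, Mul(2, c)) (Function('Z')(c) = Add(-2, Add(Add(c, c), -1)) = Add(-2, Add(Mul(2, c), -1)) = Add(-2, Add(-1, Mul(2, c))) = Add(-3, Mul(2, c)))
Function('n')(U) = Pow(Add(79, U), -1)
Mul(-165, Function('n')(Function('Z')(10))) = Mul(-165, Pow(Add(79, Add(-3, Mul(2, 10))), -1)) = Mul(-165, Pow(Add(79, Add(-3, 20)), -1)) = Mul(-165, Pow(Add(79, 17), -1)) = Mul(-165, Pow(96, -1)) = Mul(-165, Rational(1, 96)) = Rational(-55, 32)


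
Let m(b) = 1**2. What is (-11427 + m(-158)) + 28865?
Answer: 17439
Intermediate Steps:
m(b) = 1
(-11427 + m(-158)) + 28865 = (-11427 + 1) + 28865 = -11426 + 28865 = 17439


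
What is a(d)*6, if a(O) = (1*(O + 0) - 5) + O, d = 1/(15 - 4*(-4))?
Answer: -918/31 ≈ -29.613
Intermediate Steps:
d = 1/31 (d = 1/(15 + 16) = 1/31 ≈ 0.032258)
a(O) = -5 + 2*O (a(O) = (1*O - 5) + O = (O - 5) + O = (-5 + O) + O = -5 + 2*O)
a(d)*6 = (-5 + 2*(1/31))*6 = (-5 + 2/31)*6 = -153/31*6 = -918/31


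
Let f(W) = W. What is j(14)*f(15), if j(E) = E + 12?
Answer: 390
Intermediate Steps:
j(E) = 12 + E
j(14)*f(15) = (12 + 14)*15 = 26*15 = 390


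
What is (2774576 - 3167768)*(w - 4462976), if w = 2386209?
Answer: 816568170264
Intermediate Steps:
(2774576 - 3167768)*(w - 4462976) = (2774576 - 3167768)*(2386209 - 4462976) = -393192*(-2076767) = 816568170264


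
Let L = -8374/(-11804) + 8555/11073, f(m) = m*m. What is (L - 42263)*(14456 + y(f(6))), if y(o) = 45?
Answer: -40050463815912737/65352846 ≈ -6.1283e+8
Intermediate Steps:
f(m) = m²
L = 96854261/65352846 (L = -8374*(-1/11804) + 8555*(1/11073) = 4187/5902 + 8555/11073 = 96854261/65352846 ≈ 1.4820)
(L - 42263)*(14456 + y(f(6))) = (96854261/65352846 - 42263)*(14456 + 45) = -2761910476237/65352846*14501 = -40050463815912737/65352846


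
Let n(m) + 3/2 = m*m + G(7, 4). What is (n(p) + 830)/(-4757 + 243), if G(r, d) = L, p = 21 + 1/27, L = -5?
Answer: -1845911/6581412 ≈ -0.28047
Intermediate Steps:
p = 568/27 (p = 21 + 1/27 = 568/27 ≈ 21.037)
G(r, d) = -5
n(m) = -13/2 + m² (n(m) = -3/2 + (m*m - 5) = -3/2 + (m² - 5) = -3/2 + (-5 + m²) = -13/2 + m²)
(n(p) + 830)/(-4757 + 243) = ((-13/2 + (568/27)²) + 830)/(-4757 + 243) = ((-13/2 + 322624/729) + 830)/(-4514) = (635771/1458 + 830)*(-1/4514) = (1845911/1458)*(-1/4514) = -1845911/6581412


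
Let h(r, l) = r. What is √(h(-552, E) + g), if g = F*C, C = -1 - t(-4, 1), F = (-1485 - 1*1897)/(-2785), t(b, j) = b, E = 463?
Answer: 9*I*√52508390/2785 ≈ 23.417*I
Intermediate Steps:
F = 3382/2785 (F = (-1485 - 1897)*(-1/2785) = -3382*(-1/2785) = 3382/2785 ≈ 1.2144)
C = 3 (C = -1 - 1*(-4) = -1 + 4 = 3)
g = 10146/2785 (g = (3382/2785)*3 = 10146/2785 ≈ 3.6431)
√(h(-552, E) + g) = √(-552 + 10146/2785) = √(-1527174/2785) = 9*I*√52508390/2785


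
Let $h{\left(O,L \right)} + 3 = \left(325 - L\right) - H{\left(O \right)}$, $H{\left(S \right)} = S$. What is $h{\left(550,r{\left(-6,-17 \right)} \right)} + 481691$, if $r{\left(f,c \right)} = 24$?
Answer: $481439$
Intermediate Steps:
$h{\left(O,L \right)} = 322 - L - O$ ($h{\left(O,L \right)} = -3 - \left(-325 + L + O\right) = 322 - L - O$)
$h{\left(550,r{\left(-6,-17 \right)} \right)} + 481691 = \left(322 - 24 - 550\right) + 481691 = -252 + 481691 = 481439$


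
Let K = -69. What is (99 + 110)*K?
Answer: -14421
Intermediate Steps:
(99 + 110)*K = (99 + 110)*(-69) = 209*(-69) = -14421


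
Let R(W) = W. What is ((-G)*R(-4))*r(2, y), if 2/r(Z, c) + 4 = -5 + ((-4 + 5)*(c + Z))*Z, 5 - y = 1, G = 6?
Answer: 16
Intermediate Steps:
y = 4 (y = 5 - 1*1 = 5 - 1 = 4)
r(Z, c) = 2/(-9 + Z*(Z + c)) (r(Z, c) = 2/(-4 + (-5 + ((-4 + 5)*(c + Z))*Z)) = 2/(-4 + (-5 + (1*(Z + c))*Z)) = 2/(-4 + (-5 + (Z + c)*Z)) = 2/(-4 + (-5 + Z*(Z + c))) = 2/(-9 + Z*(Z + c)))
((-G)*R(-4))*r(2, y) = (-1*6*(-4))*(2/(-9 + 2² + 2*4)) = (-6*(-4))*(2/(-9 + 4 + 8)) = 24*(2/3) = 24*(2*(⅓)) = 24*(⅔) = 16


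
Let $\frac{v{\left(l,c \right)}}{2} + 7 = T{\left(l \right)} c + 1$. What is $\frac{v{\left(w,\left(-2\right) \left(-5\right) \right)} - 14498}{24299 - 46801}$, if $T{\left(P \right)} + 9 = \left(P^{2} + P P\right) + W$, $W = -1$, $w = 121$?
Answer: $- \frac{285465}{11251} \approx -25.372$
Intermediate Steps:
$T{\left(P \right)} = -10 + 2 P^{2}$ ($T{\left(P \right)} = -9 - \left(1 - P^{2} - P P\right) = -9 + \left(\left(P^{2} + P^{2}\right) - 1\right) = -9 + \left(2 P^{2} - 1\right) = -9 + \left(-1 + 2 P^{2}\right) = -10 + 2 P^{2}$)
$v{\left(l,c \right)} = -12 + 2 c \left(-10 + 2 l^{2}\right)$ ($v{\left(l,c \right)} = -14 + 2 \left(\left(-10 + 2 l^{2}\right) c + 1\right) = -14 + 2 \left(c \left(-10 + 2 l^{2}\right) + 1\right) = -14 + 2 \left(1 + c \left(-10 + 2 l^{2}\right)\right) = -14 + \left(2 + 2 c \left(-10 + 2 l^{2}\right)\right) = -12 + 2 c \left(-10 + 2 l^{2}\right)$)
$\frac{v{\left(w,\left(-2\right) \left(-5\right) \right)} - 14498}{24299 - 46801} = \frac{\left(-12 + 4 \left(\left(-2\right) \left(-5\right)\right) \left(-5 + 121^{2}\right)\right) - 14498}{24299 - 46801} = \frac{\left(-12 + 4 \cdot 10 \left(-5 + 14641\right)\right) - 14498}{-22502} = \left(\left(-12 + 4 \cdot 10 \cdot 14636\right) - 14498\right) \left(- \frac{1}{22502}\right) = \left(\left(-12 + 585440\right) - 14498\right) \left(- \frac{1}{22502}\right) = \left(585428 - 14498\right) \left(- \frac{1}{22502}\right) = 570930 \left(- \frac{1}{22502}\right) = - \frac{285465}{11251}$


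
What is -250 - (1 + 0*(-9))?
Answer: -251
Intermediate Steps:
-250 - (1 + 0*(-9)) = -250 - (1 + 0) = -250 - 1*1 = -250 - 1 = -251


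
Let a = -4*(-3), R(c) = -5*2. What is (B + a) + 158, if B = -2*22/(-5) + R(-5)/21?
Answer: 18724/105 ≈ 178.32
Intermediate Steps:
R(c) = -10
a = 12
B = 874/105 (B = -2*22/(-5) - 10/21 = -44*(-1/5) - 10*1/21 = 44/5 - 10/21 = 874/105 ≈ 8.3238)
(B + a) + 158 = (874/105 + 12) + 158 = 2134/105 + 158 = 18724/105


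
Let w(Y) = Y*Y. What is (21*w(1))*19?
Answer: 399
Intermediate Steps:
w(Y) = Y²
(21*w(1))*19 = (21*1²)*19 = (21*1)*19 = 21*19 = 399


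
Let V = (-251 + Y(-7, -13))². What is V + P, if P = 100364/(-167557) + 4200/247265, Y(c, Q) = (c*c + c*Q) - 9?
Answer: 119316404469388/8286196321 ≈ 14399.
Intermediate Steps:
Y(c, Q) = -9 + c² + Q*c (Y(c, Q) = (c² + Q*c) - 9 = -9 + c² + Q*c)
P = -4822553012/8286196321 (P = 100364*(-1/167557) + 4200*(1/247265) = -100364/167557 + 840/49453 = -4822553012/8286196321 ≈ -0.58200)
V = 14400 (V = (-251 + (-9 + (-7)² - 13*(-7)))² = (-251 + (-9 + 49 + 91))² = (-251 + 131)² = (-120)² = 14400)
V + P = 14400 - 4822553012/8286196321 = 119316404469388/8286196321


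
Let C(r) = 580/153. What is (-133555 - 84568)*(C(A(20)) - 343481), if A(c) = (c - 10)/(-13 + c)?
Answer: 11462802731599/153 ≈ 7.4920e+10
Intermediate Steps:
A(c) = (-10 + c)/(-13 + c)
C(r) = 580/153 (C(r) = 580*(1/153) = 580/153)
(-133555 - 84568)*(C(A(20)) - 343481) = (-133555 - 84568)*(580/153 - 343481) = -218123*(-52552013/153) = 11462802731599/153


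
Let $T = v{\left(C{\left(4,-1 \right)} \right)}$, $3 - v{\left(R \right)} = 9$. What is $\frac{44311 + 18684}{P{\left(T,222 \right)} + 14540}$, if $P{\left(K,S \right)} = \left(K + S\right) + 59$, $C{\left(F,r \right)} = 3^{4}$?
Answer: $\frac{12599}{2963} \approx 4.2521$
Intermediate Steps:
$C{\left(F,r \right)} = 81$
$v{\left(R \right)} = -6$ ($v{\left(R \right)} = 3 - 9 = -6$)
$T = -6$
$P{\left(K,S \right)} = 59 + K + S$
$\frac{44311 + 18684}{P{\left(T,222 \right)} + 14540} = \frac{44311 + 18684}{\left(59 - 6 + 222\right) + 14540} = \frac{62995}{275 + 14540} = \frac{62995}{14815} = 62995 \cdot \frac{1}{14815} = \frac{12599}{2963}$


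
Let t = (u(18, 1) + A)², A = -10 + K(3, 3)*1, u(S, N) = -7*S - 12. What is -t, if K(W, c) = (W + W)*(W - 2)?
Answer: -20164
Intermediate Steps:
u(S, N) = -12 - 7*S
K(W, c) = 2*W*(-2 + W) (K(W, c) = (2*W)*(-2 + W) = 2*W*(-2 + W))
A = -4 (A = -10 + (2*3*(-2 + 3))*1 = -10 + (2*3*1)*1 = -10 + 6*1 = -10 + 6 = -4)
t = 20164 (t = ((-12 - 7*18) - 4)² = ((-12 - 126) - 4)² = (-138 - 4)² = (-142)² = 20164)
-t = -1*20164 = -20164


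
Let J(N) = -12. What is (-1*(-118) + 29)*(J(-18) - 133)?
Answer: -21315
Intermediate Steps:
(-1*(-118) + 29)*(J(-18) - 133) = (-1*(-118) + 29)*(-12 - 133) = (118 + 29)*(-145) = 147*(-145) = -21315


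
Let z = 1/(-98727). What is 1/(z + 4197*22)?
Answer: 98727/9115858817 ≈ 1.0830e-5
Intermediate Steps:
z = -1/98727 ≈ -1.0129e-5
1/(z + 4197*22) = 1/(-1/98727 + 4197*22) = 1/(-1/98727 + 92334) = 1/(9115858817/98727) = 98727/9115858817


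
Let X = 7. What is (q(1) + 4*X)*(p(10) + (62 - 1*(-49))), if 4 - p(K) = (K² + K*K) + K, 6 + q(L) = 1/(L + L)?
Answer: -4275/2 ≈ -2137.5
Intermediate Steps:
q(L) = -6 + 1/(2*L) (q(L) = -6 + 1/(L + L) = -6 + 1/(2*L))
p(K) = 4 - K - 2*K² (p(K) = 4 - ((K² + K*K) + K) = 4 - ((K² + K²) + K) = 4 - (2*K² + K) = 4 - (K + 2*K²) = 4 + (-K - 2*K²) = 4 - K - 2*K²)
(q(1) + 4*X)*(p(10) + (62 - 1*(-49))) = ((-6 + (½)/1) + 4*7)*((4 - 1*10 - 2*10²) + (62 - 1*(-49))) = ((-6 + (½)*1) + 28)*((4 - 10 - 2*100) + (62 + 49)) = ((-6 + ½) + 28)*((4 - 10 - 200) + 111) = (-11/2 + 28)*(-206 + 111) = (45/2)*(-95) = -4275/2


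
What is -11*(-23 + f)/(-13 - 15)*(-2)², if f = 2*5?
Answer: -143/7 ≈ -20.429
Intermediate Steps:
f = 10
-11*(-23 + f)/(-13 - 15)*(-2)² = -11*(-23 + 10)/(-13 - 15)*(-2)² = -(-143)/(-28)*4 = -(-143)*(-1)/28*4 = -11*13/28*4 = -143/28*4 = -143/7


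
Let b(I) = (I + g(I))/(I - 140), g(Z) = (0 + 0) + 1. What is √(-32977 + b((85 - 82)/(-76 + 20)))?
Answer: 2*I*√507125760438/7843 ≈ 181.6*I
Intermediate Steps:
g(Z) = 1 (g(Z) = 0 + 1 = 1)
b(I) = (1 + I)/(-140 + I) (b(I) = (I + 1)/(I - 140) = (1 + I)/(-140 + I))
√(-32977 + b((85 - 82)/(-76 + 20))) = √(-32977 + (1 + (85 - 82)/(-76 + 20))/(-140 + (85 - 82)/(-76 + 20))) = √(-32977 + (1 + 3/(-56))/(-140 + 3/(-56))) = √(-32977 + (1 + 3*(-1/56))/(-140 + 3*(-1/56))) = √(-32977 + (1 - 3/56)/(-140 - 3/56)) = √(-32977 + (53/56)/(-7843/56)) = √(-32977 - 56/7843*53/56) = √(-32977 - 53/7843) = √(-258638664/7843) = 2*I*√507125760438/7843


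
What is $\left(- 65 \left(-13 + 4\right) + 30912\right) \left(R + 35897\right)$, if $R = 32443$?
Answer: $2152504980$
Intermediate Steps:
$\left(- 65 \left(-13 + 4\right) + 30912\right) \left(R + 35897\right) = \left(- 65 \left(-13 + 4\right) + 30912\right) \left(32443 + 35897\right) = \left(\left(-65\right) \left(-9\right) + 30912\right) 68340 = \left(585 + 30912\right) 68340 = 31497 \cdot 68340 = 2152504980$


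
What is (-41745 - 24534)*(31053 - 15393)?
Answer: -1037929140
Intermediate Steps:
(-41745 - 24534)*(31053 - 15393) = -66279*15660 = -1037929140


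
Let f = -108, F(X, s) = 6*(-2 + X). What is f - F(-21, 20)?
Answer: 30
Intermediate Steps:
F(X, s) = -12 + 6*X
f - F(-21, 20) = -108 - (-12 + 6*(-21)) = -108 - (-12 - 126) = -108 - 1*(-138) = -108 + 138 = 30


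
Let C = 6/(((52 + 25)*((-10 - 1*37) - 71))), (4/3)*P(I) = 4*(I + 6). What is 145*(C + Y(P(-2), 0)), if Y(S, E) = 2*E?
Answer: -435/4543 ≈ -0.095752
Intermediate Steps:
P(I) = 18 + 3*I (P(I) = 3*(4*(I + 6))/4 = 3*(4*(6 + I))/4 = 3*(24 + 4*I)/4 = 18 + 3*I)
C = -3/4543 (C = 6/((77*((-10 - 37) - 71))) = 6/((77*(-47 - 71))) = 6/((77*(-118))) = 6/(-9086) = 6*(-1/9086) = -3/4543 ≈ -0.00066036)
145*(C + Y(P(-2), 0)) = 145*(-3/4543 + 2*0) = 145*(-3/4543 + 0) = 145*(-3/4543) = -435/4543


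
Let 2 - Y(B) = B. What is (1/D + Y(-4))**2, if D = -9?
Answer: 2809/81 ≈ 34.679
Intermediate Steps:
Y(B) = 2 - B
(1/D + Y(-4))**2 = (1/(-9) + (2 - 1*(-4)))**2 = (-1/9 + (2 + 4))**2 = (-1/9 + 6)**2 = (53/9)**2 = 2809/81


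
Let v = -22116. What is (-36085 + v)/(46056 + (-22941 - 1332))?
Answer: -58201/21783 ≈ -2.6719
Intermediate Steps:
(-36085 + v)/(46056 + (-22941 - 1332)) = (-36085 - 22116)/(46056 + (-22941 - 1332)) = -58201/(46056 - 24273) = -58201/21783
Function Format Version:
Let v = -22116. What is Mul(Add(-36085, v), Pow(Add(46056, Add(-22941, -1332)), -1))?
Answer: Rational(-58201, 21783) ≈ -2.6719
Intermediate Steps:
Mul(Add(-36085, v), Pow(Add(46056, Add(-22941, -1332)), -1)) = Mul(Add(-36085, -22116), Pow(Add(46056, Add(-22941, -1332)), -1)) = Mul(-58201, Pow(Add(46056, -24273), -1)) = Mul(-58201, Pow(21783, -1)) = Mul(-58201, Rational(1, 21783)) = Rational(-58201, 21783)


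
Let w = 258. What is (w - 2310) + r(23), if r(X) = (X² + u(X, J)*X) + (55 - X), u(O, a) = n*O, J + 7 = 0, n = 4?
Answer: 625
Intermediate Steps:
J = -7 (J = -7 + 0 = -7)
u(O, a) = 4*O
r(X) = 55 - X + 5*X² (r(X) = (X² + (4*X)*X) + (55 - X) = (X² + 4*X²) + (55 - X) = 5*X² + (55 - X) = 55 - X + 5*X²)
(w - 2310) + r(23) = (258 - 2310) + (55 - 1*23 + 5*23²) = -2052 + (55 - 23 + 5*529) = -2052 + (55 - 23 + 2645) = -2052 + 2677 = 625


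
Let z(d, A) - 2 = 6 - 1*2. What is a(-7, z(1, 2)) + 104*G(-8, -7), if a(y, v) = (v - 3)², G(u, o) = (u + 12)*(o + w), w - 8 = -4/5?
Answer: 461/5 ≈ 92.200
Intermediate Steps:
z(d, A) = 6 (z(d, A) = 2 + (6 - 1*2) = 2 + (6 - 2) = 2 + 4 = 6)
w = 36/5 (w = 8 - 4/5 = 8 - 4*⅕ = 8 - ⅘ = 36/5 ≈ 7.2000)
G(u, o) = (12 + u)*(36/5 + o) (G(u, o) = (u + 12)*(o + 36/5) = (12 + u)*(36/5 + o))
a(y, v) = (-3 + v)²
a(-7, z(1, 2)) + 104*G(-8, -7) = (-3 + 6)² + 104*(432/5 + 12*(-7) + (36/5)*(-8) - 7*(-8)) = 3² + 104*(432/5 - 84 - 288/5 + 56) = 9 + 104*(⅘) = 9 + 416/5 = 461/5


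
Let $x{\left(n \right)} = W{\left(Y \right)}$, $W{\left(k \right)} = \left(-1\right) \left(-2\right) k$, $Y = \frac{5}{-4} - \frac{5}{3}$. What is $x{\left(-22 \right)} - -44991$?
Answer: $\frac{269911}{6} \approx 44985.0$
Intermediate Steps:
$Y = - \frac{35}{12}$ ($Y = 5 \left(- \frac{1}{4}\right) - \frac{5}{3} = - \frac{5}{4} - \frac{5}{3} = - \frac{35}{12} \approx -2.9167$)
$W{\left(k \right)} = 2 k$
$x{\left(n \right)} = - \frac{35}{6}$ ($x{\left(n \right)} = 2 \left(- \frac{35}{12}\right) = - \frac{35}{6}$)
$x{\left(-22 \right)} - -44991 = - \frac{35}{6} - -44991 = - \frac{35}{6} + 44991 = \frac{269911}{6}$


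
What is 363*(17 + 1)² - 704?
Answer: 116908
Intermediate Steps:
363*(17 + 1)² - 704 = 363*18² - 704 = 363*324 - 704 = 117612 - 704 = 116908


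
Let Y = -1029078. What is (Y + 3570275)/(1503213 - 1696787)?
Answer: -2541197/193574 ≈ -13.128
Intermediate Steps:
(Y + 3570275)/(1503213 - 1696787) = (-1029078 + 3570275)/(1503213 - 1696787) = 2541197/(-193574) = 2541197*(-1/193574) = -2541197/193574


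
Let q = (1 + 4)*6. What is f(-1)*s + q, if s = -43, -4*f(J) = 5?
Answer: 335/4 ≈ 83.750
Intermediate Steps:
f(J) = -5/4 (f(J) = -¼*5 = -5/4)
q = 30 (q = 5*6 = 30)
f(-1)*s + q = -5/4*(-43) + 30 = 215/4 + 30 = 335/4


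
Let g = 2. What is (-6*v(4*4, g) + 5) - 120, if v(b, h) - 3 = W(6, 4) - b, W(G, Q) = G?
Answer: -73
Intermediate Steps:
v(b, h) = 9 - b (v(b, h) = 3 + (6 - b) = 9 - b)
(-6*v(4*4, g) + 5) - 120 = (-6*(9 - 4*4) + 5) - 120 = (-6*(9 - 1*16) + 5) - 120 = (-6*(9 - 16) + 5) - 120 = (-6*(-7) + 5) - 120 = (42 + 5) - 120 = 47 - 120 = -73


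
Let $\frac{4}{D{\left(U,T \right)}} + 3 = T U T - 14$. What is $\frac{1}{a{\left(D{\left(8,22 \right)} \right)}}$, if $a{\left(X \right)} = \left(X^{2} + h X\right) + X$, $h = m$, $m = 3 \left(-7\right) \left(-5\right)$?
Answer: $\frac{14861025}{1634536} \approx 9.0919$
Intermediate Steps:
$D{\left(U,T \right)} = \frac{4}{-17 + U T^{2}}$ ($D{\left(U,T \right)} = \frac{4}{-3 + \left(T U T - 14\right)} = \frac{4}{-3 + \left(U T^{2} - 14\right)} = \frac{4}{-3 + \left(-14 + U T^{2}\right)} = \frac{4}{-17 + U T^{2}}$)
$m = 105$ ($m = \left(-21\right) \left(-5\right) = 105$)
$h = 105$
$a{\left(X \right)} = X^{2} + 106 X$ ($a{\left(X \right)} = \left(X^{2} + 105 X\right) + X = X^{2} + 106 X$)
$\frac{1}{a{\left(D{\left(8,22 \right)} \right)}} = \frac{1}{\frac{4}{-17 + 8 \cdot 22^{2}} \left(106 + \frac{4}{-17 + 8 \cdot 22^{2}}\right)} = \frac{1}{\frac{4}{-17 + 8 \cdot 484} \left(106 + \frac{4}{-17 + 8 \cdot 484}\right)} = \frac{1}{\frac{4}{-17 + 3872} \left(106 + \frac{4}{-17 + 3872}\right)} = \frac{1}{\frac{4}{3855} \left(106 + \frac{4}{3855}\right)} = \frac{1}{\frac{4}{3855} \cdot \frac{408634}{3855}} = \frac{1}{\frac{1634536}{14861025}} = \frac{14861025}{1634536}$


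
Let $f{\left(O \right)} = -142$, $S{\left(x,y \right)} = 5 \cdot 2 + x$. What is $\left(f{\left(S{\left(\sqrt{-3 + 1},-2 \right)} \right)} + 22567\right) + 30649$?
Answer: $53074$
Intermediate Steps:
$S{\left(x,y \right)} = 10 + x$
$\left(f{\left(S{\left(\sqrt{-3 + 1},-2 \right)} \right)} + 22567\right) + 30649 = \left(-142 + 22567\right) + 30649 = 22425 + 30649 = 53074$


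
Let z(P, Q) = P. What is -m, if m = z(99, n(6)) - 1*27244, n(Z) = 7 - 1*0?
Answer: 27145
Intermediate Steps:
n(Z) = 7 (n(Z) = 7 + 0 = 7)
m = -27145 (m = 99 - 1*27244 = 99 - 27244 = -27145)
-m = -1*(-27145) = 27145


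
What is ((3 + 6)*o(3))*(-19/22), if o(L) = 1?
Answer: -171/22 ≈ -7.7727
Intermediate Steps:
((3 + 6)*o(3))*(-19/22) = ((3 + 6)*1)*(-19/22) = (9*1)*(-19*1/22) = 9*(-19/22) = -171/22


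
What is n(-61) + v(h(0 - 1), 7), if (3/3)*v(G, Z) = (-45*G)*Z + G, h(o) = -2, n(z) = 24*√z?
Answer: 628 + 24*I*√61 ≈ 628.0 + 187.45*I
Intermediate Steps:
v(G, Z) = G - 45*G*Z (v(G, Z) = (-45*G)*Z + G = -45*G*Z + G = G - 45*G*Z)
n(-61) + v(h(0 - 1), 7) = 24*√(-61) - 2*(1 - 45*7) = 24*(I*√61) - 2*(1 - 315) = 24*I*√61 - 2*(-314) = 24*I*√61 + 628 = 628 + 24*I*√61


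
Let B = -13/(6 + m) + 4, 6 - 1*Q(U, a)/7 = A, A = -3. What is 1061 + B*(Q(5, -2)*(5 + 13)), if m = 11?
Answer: 80407/17 ≈ 4729.8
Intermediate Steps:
Q(U, a) = 63 (Q(U, a) = 42 - 7*(-3) = 42 + 21 = 63)
B = 55/17 (B = -13/(6 + 11) + 4 = -13/17 + 4 = 55/17 ≈ 3.2353)
1061 + B*(Q(5, -2)*(5 + 13)) = 1061 + 55*(63*(5 + 13))/17 = 1061 + 55*(63*18)/17 = 1061 + (55/17)*1134 = 1061 + 62370/17 = 80407/17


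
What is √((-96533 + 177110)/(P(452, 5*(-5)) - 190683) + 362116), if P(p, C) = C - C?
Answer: √162549688211193/21187 ≈ 601.76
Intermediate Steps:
P(p, C) = 0
√((-96533 + 177110)/(P(452, 5*(-5)) - 190683) + 362116) = √((-96533 + 177110)/(0 - 190683) + 362116) = √(80577/(-190683) + 362116) = √(80577*(-1/190683) + 362116) = √(-8953/21187 + 362116) = √(7672142739/21187) = √162549688211193/21187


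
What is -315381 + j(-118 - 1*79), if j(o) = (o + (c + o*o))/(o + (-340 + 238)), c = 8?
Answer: -94337539/299 ≈ -3.1551e+5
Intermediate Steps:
j(o) = (8 + o + o²)/(-102 + o) (j(o) = (o + (8 + o*o))/(o + (-340 + 238)) = (o + (8 + o²))/(o - 102) = (8 + o + o²)/(-102 + o))
-315381 + j(-118 - 1*79) = -315381 + (8 + (-118 - 1*79) + (-118 - 1*79)²)/(-102 + (-118 - 1*79)) = -315381 + (8 + (-118 - 79) + (-118 - 79)²)/(-102 + (-118 - 79)) = -315381 + (8 - 197 + (-197)²)/(-102 - 197) = -315381 + (8 - 197 + 38809)/(-299) = -315381 - 1/299*38620 = -315381 - 38620/299 = -94337539/299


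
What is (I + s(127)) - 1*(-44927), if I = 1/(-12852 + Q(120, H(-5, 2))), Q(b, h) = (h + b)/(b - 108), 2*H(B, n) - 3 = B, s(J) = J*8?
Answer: 7080046003/154105 ≈ 45943.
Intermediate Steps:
s(J) = 8*J
H(B, n) = 3/2 + B/2
Q(b, h) = (b + h)/(-108 + b)
I = -12/154105 (I = 1/(-12852 + (120 + (3/2 + (½)*(-5)))/(-108 + 120)) = 1/(-12852 + (120 + (3/2 - 5/2))/12) = 1/(-12852 + (120 - 1)/12) = 1/(-12852 + (1/12)*119) = 1/(-12852 + 119/12) = 1/(-154105/12) = -12/154105 ≈ -7.7869e-5)
(I + s(127)) - 1*(-44927) = (-12/154105 + 8*127) - 1*(-44927) = (-12/154105 + 1016) + 44927 = 156570668/154105 + 44927 = 7080046003/154105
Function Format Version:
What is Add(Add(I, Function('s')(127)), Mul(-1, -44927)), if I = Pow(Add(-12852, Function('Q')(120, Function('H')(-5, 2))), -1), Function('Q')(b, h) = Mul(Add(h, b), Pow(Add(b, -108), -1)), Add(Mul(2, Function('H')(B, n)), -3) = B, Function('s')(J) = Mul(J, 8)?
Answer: Rational(7080046003, 154105) ≈ 45943.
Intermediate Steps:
Function('s')(J) = Mul(8, J)
Function('H')(B, n) = Add(Rational(3, 2), Mul(Rational(1, 2), B))
Function('Q')(b, h) = Mul(Pow(Add(-108, b), -1), Add(b, h)) (Function('Q')(b, h) = Mul(Add(b, h), Pow(Add(-108, b), -1)) = Mul(Pow(Add(-108, b), -1), Add(b, h)))
I = Rational(-12, 154105) (I = Pow(Add(-12852, Mul(Pow(Add(-108, 120), -1), Add(120, Add(Rational(3, 2), Mul(Rational(1, 2), -5))))), -1) = Pow(Add(-12852, Mul(Pow(12, -1), Add(120, Add(Rational(3, 2), Rational(-5, 2))))), -1) = Pow(Add(-12852, Mul(Rational(1, 12), Add(120, -1))), -1) = Pow(Add(-12852, Mul(Rational(1, 12), 119)), -1) = Pow(Add(-12852, Rational(119, 12)), -1) = Pow(Rational(-154105, 12), -1) = Rational(-12, 154105) ≈ -7.7869e-5)
Add(Add(I, Function('s')(127)), Mul(-1, -44927)) = Add(Add(Rational(-12, 154105), Mul(8, 127)), Mul(-1, -44927)) = Add(Add(Rational(-12, 154105), 1016), 44927) = Add(Rational(156570668, 154105), 44927) = Rational(7080046003, 154105)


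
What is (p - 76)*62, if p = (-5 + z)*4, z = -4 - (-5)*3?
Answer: -3224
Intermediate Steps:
z = 11 (z = -4 - 1*(-15) = -4 + 15 = 11)
p = 24 (p = (-5 + 11)*4 = 6*4 = 24)
(p - 76)*62 = (24 - 76)*62 = -52*62 = -3224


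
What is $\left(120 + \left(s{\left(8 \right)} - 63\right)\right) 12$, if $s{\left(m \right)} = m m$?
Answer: $1452$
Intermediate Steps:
$s{\left(m \right)} = m^{2}$
$\left(120 + \left(s{\left(8 \right)} - 63\right)\right) 12 = \left(120 - \left(63 - 8^{2}\right)\right) 12 = \left(120 + \left(64 - 63\right)\right) 12 = \left(120 + 1\right) 12 = 121 \cdot 12 = 1452$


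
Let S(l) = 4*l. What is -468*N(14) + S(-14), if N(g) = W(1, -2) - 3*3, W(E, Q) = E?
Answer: 3688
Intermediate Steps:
N(g) = -8 (N(g) = 1 - 3*3 = 1 - 9 = -8)
-468*N(14) + S(-14) = -468*(-8) + 4*(-14) = 3744 - 56 = 3688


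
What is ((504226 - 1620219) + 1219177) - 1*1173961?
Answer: -1070777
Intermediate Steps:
((504226 - 1620219) + 1219177) - 1*1173961 = (-1115993 + 1219177) - 1173961 = 103184 - 1173961 = -1070777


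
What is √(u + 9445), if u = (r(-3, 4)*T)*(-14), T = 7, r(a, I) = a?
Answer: √9739 ≈ 98.686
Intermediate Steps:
u = 294 (u = -3*7*(-14) = -21*(-14) = 294)
√(u + 9445) = √(294 + 9445) = √9739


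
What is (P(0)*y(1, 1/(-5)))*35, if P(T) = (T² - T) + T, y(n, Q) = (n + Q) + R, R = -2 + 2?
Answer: 0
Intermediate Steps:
R = 0
y(n, Q) = Q + n (y(n, Q) = (n + Q) + 0 = (Q + n) + 0 = Q + n)
P(T) = T²
(P(0)*y(1, 1/(-5)))*35 = (0²*(1/(-5) + 1))*35 = (0*(-⅕ + 1))*35 = (0*(⅘))*35 = 0*35 = 0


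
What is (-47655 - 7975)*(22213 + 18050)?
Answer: -2239830690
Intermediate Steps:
(-47655 - 7975)*(22213 + 18050) = -55630*40263 = -2239830690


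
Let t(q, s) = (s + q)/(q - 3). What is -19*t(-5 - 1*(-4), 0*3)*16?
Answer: -76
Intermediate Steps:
t(q, s) = (q + s)/(-3 + q)
-19*t(-5 - 1*(-4), 0*3)*16 = -19*((-5 - 1*(-4)) + 0*3)/(-3 + (-5 - 1*(-4)))*16 = -19*((-5 + 4) + 0)/(-3 + (-5 + 4))*16 = -19*(-1 + 0)/(-3 - 1)*16 = -19*(-1)/(-4)*16 = -(-19)*(-1)/4*16 = -19*¼*16 = -19/4*16 = -76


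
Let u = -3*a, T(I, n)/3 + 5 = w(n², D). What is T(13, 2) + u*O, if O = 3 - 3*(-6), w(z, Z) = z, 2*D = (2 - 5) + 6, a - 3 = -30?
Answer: 1698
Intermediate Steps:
a = -27 (a = 3 - 30 = -27)
D = 3/2 (D = ((2 - 5) + 6)/2 = (-3 + 6)/2 = (½)*3 = 3/2 ≈ 1.5000)
T(I, n) = -15 + 3*n²
O = 21 (O = 3 + 18 = 21)
u = 81 (u = -3*(-27) = 81)
T(13, 2) + u*O = (-15 + 3*2²) + 81*21 = (-15 + 3*4) + 1701 = (-15 + 12) + 1701 = -3 + 1701 = 1698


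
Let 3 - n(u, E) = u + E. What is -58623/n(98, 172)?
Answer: 19541/89 ≈ 219.56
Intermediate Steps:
n(u, E) = 3 - E - u (n(u, E) = 3 - (u + E) = 3 - (E + u) = 3 + (-E - u) = 3 - E - u)
-58623/n(98, 172) = -58623/(3 - 1*172 - 1*98) = -58623/(3 - 172 - 98) = -58623/(-267) = -58623*(-1/267) = 19541/89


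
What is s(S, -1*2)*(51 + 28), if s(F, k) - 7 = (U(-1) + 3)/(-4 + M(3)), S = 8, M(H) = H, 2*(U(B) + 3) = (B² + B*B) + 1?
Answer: 869/2 ≈ 434.50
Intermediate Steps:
U(B) = -5/2 + B² (U(B) = -3 + ((B² + B*B) + 1)/2 = -3 + ((B² + B²) + 1)/2 = -3 + (2*B² + 1)/2 = -3 + (1 + 2*B²)/2 = -3 + (½ + B²) = -5/2 + B²)
s(F, k) = 11/2 (s(F, k) = 7 + ((-5/2 + (-1)²) + 3)/(-4 + 3) = 7 + ((-5/2 + 1) + 3)/(-1) = 7 + (-3/2 + 3)*(-1) = 7 + (3/2)*(-1) = 7 - 3/2 = 11/2)
s(S, -1*2)*(51 + 28) = 11*(51 + 28)/2 = (11/2)*79 = 869/2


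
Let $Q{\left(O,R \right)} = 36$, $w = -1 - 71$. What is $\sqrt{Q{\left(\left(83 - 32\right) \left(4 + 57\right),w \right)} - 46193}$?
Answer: $i \sqrt{46157} \approx 214.84 i$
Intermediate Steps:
$w = -72$ ($w = -1 - 71 = -72$)
$\sqrt{Q{\left(\left(83 - 32\right) \left(4 + 57\right),w \right)} - 46193} = \sqrt{36 - 46193} = \sqrt{-46157} = i \sqrt{46157}$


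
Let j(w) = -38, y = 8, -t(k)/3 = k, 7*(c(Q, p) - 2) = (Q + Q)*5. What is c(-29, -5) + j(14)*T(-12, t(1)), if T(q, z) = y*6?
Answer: -13044/7 ≈ -1863.4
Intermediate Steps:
c(Q, p) = 2 + 10*Q/7 (c(Q, p) = 2 + ((Q + Q)*5)/7 = 2 + ((2*Q)*5)/7 = 2 + (10*Q)/7 = 2 + 10*Q/7)
t(k) = -3*k
T(q, z) = 48 (T(q, z) = 8*6 = 48)
c(-29, -5) + j(14)*T(-12, t(1)) = (2 + (10/7)*(-29)) - 38*48 = (2 - 290/7) - 1824 = -276/7 - 1824 = -13044/7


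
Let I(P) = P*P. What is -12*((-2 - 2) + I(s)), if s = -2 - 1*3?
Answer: -252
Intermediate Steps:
s = -5 (s = -2 - 3 = -5)
I(P) = P**2
-12*((-2 - 2) + I(s)) = -12*((-2 - 2) + (-5)**2) = -12*(-4 + 25) = -12*21 = -252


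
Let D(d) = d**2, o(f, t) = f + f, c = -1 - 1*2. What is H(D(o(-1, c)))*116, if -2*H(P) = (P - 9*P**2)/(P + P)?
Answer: 1015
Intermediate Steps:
c = -3 (c = -1 - 2 = -3)
o(f, t) = 2*f
H(P) = -(P - 9*P**2)/(4*P) (H(P) = -(P - 9*P**2)/(2*(P + P)) = -(P - 9*P**2)/(2*(2*P)) = -(P - 9*P**2)*1/(2*P)/2 = -(P - 9*P**2)/(4*P))
H(D(o(-1, c)))*116 = (-1/4 + 9*(2*(-1))**2/4)*116 = (-1/4 + (9/4)*(-2)**2)*116 = (-1/4 + (9/4)*4)*116 = (-1/4 + 9)*116 = (35/4)*116 = 1015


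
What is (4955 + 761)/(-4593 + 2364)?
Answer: -5716/2229 ≈ -2.5644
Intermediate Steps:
(4955 + 761)/(-4593 + 2364) = 5716/(-2229) = 5716*(-1/2229) = -5716/2229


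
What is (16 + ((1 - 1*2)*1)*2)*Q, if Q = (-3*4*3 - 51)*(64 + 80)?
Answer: -175392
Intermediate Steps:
Q = -12528 (Q = (-12*3 - 51)*144 = (-36 - 51)*144 = -87*144 = -12528)
(16 + ((1 - 1*2)*1)*2)*Q = (16 + ((1 - 1*2)*1)*2)*(-12528) = (16 + ((1 - 2)*1)*2)*(-12528) = (16 - 1*1*2)*(-12528) = (16 - 1*2)*(-12528) = (16 - 2)*(-12528) = 14*(-12528) = -175392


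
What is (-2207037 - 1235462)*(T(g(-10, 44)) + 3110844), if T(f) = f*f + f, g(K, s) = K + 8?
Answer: -10709084244154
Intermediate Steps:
g(K, s) = 8 + K
T(f) = f + f² (T(f) = f² + f = f + f²)
(-2207037 - 1235462)*(T(g(-10, 44)) + 3110844) = (-2207037 - 1235462)*((8 - 10)*(1 + (8 - 10)) + 3110844) = -3442499*(-2*(1 - 2) + 3110844) = -3442499*(-2*(-1) + 3110844) = -3442499*(2 + 3110844) = -3442499*3110846 = -10709084244154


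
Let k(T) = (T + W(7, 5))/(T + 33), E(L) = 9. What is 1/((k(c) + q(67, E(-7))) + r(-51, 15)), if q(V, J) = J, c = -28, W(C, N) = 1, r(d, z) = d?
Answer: -5/237 ≈ -0.021097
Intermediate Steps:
k(T) = (1 + T)/(33 + T) (k(T) = (T + 1)/(T + 33) = (1 + T)/(33 + T))
1/((k(c) + q(67, E(-7))) + r(-51, 15)) = 1/(((1 - 28)/(33 - 28) + 9) - 51) = 1/((-27/5 + 9) - 51) = 1/(18/5 - 51) = 1/(-237/5) = -5/237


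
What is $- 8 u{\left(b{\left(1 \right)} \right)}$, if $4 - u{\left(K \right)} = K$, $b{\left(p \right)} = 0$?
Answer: $-32$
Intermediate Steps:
$u{\left(K \right)} = 4 - K$
$- 8 u{\left(b{\left(1 \right)} \right)} = - 8 \left(4 - 0\right) = - 8 \left(4 + 0\right) = \left(-8\right) 4 = -32$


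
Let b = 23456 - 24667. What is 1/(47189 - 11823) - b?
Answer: 42828227/35366 ≈ 1211.0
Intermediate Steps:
b = -1211
1/(47189 - 11823) - b = 1/(47189 - 11823) - 1*(-1211) = 1/35366 + 1211 = 42828227/35366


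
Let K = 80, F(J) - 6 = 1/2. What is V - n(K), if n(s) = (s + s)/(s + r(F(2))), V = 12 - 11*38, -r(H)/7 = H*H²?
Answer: -5982754/14739 ≈ -405.91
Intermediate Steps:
F(J) = 13/2 (F(J) = 6 + 1/2 = 6 + ½ = 13/2)
r(H) = -7*H³ (r(H) = -7*H*H² = -7*H³)
V = -406 (V = 12 - 418 = -406)
n(s) = 2*s/(-15379/8 + s) (n(s) = (s + s)/(s - 7*(13/2)³) = (2*s)/(s - 7*2197/8) = (2*s)/(s - 15379/8) = (2*s)/(-15379/8 + s) = 2*s/(-15379/8 + s))
V - n(K) = -406 - 16*80/(-15379 + 8*80) = -406 - 16*80/(-15379 + 640) = -406 - 16*80/(-14739) = -406 - 16*80*(-1)/14739 = -406 - 1*(-1280/14739) = -406 + 1280/14739 = -5982754/14739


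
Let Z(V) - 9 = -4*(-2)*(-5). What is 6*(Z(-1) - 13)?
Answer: -264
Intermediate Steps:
Z(V) = -31 (Z(V) = 9 - 4*(-2)*(-5) = 9 + 8*(-5) = 9 - 40 = -31)
6*(Z(-1) - 13) = 6*(-31 - 13) = 6*(-44) = -264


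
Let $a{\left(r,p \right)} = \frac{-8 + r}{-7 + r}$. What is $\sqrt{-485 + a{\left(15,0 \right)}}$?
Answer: $\frac{i \sqrt{7746}}{4} \approx 22.003 i$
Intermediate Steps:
$a{\left(r,p \right)} = \frac{-8 + r}{-7 + r}$
$\sqrt{-485 + a{\left(15,0 \right)}} = \sqrt{-485 + \frac{-8 + 15}{-7 + 15}} = \sqrt{-485 + \frac{1}{8} \cdot 7} = \sqrt{-485 + \frac{7}{8}} = \sqrt{- \frac{3873}{8}} = \frac{i \sqrt{7746}}{4}$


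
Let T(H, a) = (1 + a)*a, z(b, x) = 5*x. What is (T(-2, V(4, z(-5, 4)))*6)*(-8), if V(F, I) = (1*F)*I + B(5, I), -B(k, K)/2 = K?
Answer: -78720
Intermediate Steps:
B(k, K) = -2*K
V(F, I) = -2*I + F*I (V(F, I) = (1*F)*I - 2*I = F*I - 2*I = -2*I + F*I)
T(H, a) = a*(1 + a)
(T(-2, V(4, z(-5, 4)))*6)*(-8) = ((((5*4)*(-2 + 4))*(1 + (5*4)*(-2 + 4)))*6)*(-8) = (((20*2)*(1 + 20*2))*6)*(-8) = ((40*(1 + 40))*6)*(-8) = ((40*41)*6)*(-8) = (1640*6)*(-8) = 9840*(-8) = -78720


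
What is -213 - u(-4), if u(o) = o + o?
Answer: -205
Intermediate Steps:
u(o) = 2*o
-213 - u(-4) = -213 - 2*(-4) = -213 - 1*(-8) = -213 + 8 = -205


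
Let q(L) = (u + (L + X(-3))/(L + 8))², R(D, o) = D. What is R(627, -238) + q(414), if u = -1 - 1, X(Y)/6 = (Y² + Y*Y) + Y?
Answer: 27943567/44521 ≈ 627.65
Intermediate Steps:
X(Y) = 6*Y + 12*Y² (X(Y) = 6*((Y² + Y*Y) + Y) = 6*((Y² + Y²) + Y) = 6*(2*Y² + Y) = 6*(Y + 2*Y²) = 6*Y + 12*Y²)
u = -2
q(L) = (-2 + (90 + L)/(8 + L))² (q(L) = (-2 + (L + 6*(-3)*(1 + 2*(-3)))/(L + 8))² = (-2 + (L + 6*(-3)*(1 - 6))/(8 + L))² = (-2 + (L + 6*(-3)*(-5))/(8 + L))² = (-2 + (L + 90)/(8 + L))² = (-2 + (90 + L)/(8 + L))²)
R(627, -238) + q(414) = 627 + (74 - 1*414)²/(8 + 414)² = 627 + (74 - 414)²/422² = 627 + (1/178084)*(-340)² = 627 + (1/178084)*115600 = 627 + 28900/44521 = 27943567/44521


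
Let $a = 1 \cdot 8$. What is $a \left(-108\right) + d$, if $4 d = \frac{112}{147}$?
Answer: $- \frac{18140}{21} \approx -863.81$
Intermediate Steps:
$d = \frac{4}{21}$ ($d = \frac{112 \cdot \frac{1}{147}}{4} = \frac{1}{4} \cdot \frac{16}{21} = \frac{4}{21} \approx 0.19048$)
$a = 8$
$a \left(-108\right) + d = 8 \left(-108\right) + \frac{4}{21} = -864 + \frac{4}{21} = - \frac{18140}{21}$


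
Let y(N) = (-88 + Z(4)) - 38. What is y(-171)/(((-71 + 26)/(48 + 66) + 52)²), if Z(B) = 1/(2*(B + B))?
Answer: -727415/15382084 ≈ -0.047290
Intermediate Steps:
Z(B) = 1/(4*B) (Z(B) = 1/(2*(2*B)) = 1/(4*B))
y(N) = -2015/16 (y(N) = (-88 + (¼)/4) - 38 = (-88 + (¼)*(¼)) - 38 = (-88 + 1/16) - 38 = -1407/16 - 38 = -2015/16)
y(-171)/(((-71 + 26)/(48 + 66) + 52)²) = -2015/(16*((-71 + 26)/(48 + 66) + 52)²) = -2015/(16*(-45/114 + 52)²) = -2015/(16*(-45*1/114 + 52)²) = -2015/(16*(-15/38 + 52)²) = -2015/(16*((1961/38)²)) = -2015/(16*3845521/1444) = -2015/16*1444/3845521 = -727415/15382084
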